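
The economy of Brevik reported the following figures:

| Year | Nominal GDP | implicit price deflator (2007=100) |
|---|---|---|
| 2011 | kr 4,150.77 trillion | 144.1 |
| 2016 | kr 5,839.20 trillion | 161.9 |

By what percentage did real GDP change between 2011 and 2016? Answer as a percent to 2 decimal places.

Real GDP 2011 = 4150.77 / 1.441 = 2880.48.
Real GDP 2016 = 5839.20 / 1.619 = 3606.67.
Real growth = 3606.67 / 2880.48 − 1 = 0.2521.

25.21%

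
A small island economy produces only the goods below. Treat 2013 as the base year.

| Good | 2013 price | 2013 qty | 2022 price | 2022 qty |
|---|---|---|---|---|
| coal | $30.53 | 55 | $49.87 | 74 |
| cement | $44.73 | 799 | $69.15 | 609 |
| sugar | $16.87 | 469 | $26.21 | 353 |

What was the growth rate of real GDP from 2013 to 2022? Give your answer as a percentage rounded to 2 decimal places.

-21.79%

Real GDP 2013 = Nominal GDP 2013 = 30.53·55 + 44.73·799 + 16.87·469 = 45330.45.
Real GDP 2022 (at 2013 prices) = 30.53·74 + 44.73·609 + 16.87·353 = 35454.90.
Real growth = 35454.90/45330.45 − 1 = -0.2179.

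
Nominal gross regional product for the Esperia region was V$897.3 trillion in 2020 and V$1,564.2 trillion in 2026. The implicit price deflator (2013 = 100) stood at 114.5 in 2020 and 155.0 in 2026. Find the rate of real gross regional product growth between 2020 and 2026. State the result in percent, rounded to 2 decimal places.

Deflate each year: 2020 → 897.3/1.145 = 783.67; 2026 → 1564.2/1.550 = 1009.16.
So real gross regional product changed by 1009.16/783.67 − 1 = 0.2877, i.e. 28.77%.

28.77%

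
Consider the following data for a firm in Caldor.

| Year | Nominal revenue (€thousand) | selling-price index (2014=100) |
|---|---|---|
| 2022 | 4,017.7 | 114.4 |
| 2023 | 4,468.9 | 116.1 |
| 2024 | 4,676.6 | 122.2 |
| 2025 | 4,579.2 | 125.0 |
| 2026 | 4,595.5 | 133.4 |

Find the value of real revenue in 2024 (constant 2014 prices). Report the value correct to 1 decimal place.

Real revenue 2024 = 4676.6 / 1.222 = 3827.00.

€3,827.0 thousand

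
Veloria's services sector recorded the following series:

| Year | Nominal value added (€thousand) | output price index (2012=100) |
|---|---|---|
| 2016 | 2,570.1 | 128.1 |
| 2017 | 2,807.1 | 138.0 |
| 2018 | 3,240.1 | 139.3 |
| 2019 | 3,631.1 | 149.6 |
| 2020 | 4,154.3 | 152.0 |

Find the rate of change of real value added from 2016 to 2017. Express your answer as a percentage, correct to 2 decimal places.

Real value added 2016 = 2570.1/1.281 = 2006.32.
Real value added 2017 = 2807.1/1.380 = 2034.13.
Change = 2034.13/2006.32 − 1 = 0.0139.

1.39%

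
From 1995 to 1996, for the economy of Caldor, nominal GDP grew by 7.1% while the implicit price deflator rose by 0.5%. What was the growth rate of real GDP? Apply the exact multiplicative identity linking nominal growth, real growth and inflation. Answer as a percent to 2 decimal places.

6.57%

(1 + g_nom) = (1 + g_real)(1 + π), so g_real = 1.0710 / 1.0050 − 1 = 0.06567.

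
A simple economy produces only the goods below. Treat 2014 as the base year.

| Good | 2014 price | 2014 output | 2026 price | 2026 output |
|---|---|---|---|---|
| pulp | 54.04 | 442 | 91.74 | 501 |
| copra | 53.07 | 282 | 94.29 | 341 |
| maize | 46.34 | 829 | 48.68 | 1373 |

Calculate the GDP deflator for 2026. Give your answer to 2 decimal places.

133.23

Nominal GDP 2026 = 91.74·501 + 94.29·341 + 48.68·1373 = 144952.27.
Real GDP 2026 (at 2014 prices) = 54.04·501 + 53.07·341 + 46.34·1373 = 108795.73.
Deflator = Nominal/Real × 100 = 144952.27/108795.73 × 100 = 133.233.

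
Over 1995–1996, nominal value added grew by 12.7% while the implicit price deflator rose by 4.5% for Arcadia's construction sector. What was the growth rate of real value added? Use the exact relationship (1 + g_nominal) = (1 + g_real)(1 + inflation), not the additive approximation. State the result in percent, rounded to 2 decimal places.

(1 + g_nom) = (1 + g_real)(1 + π), so g_real = 1.1270 / 1.0450 − 1 = 0.07847.

7.85%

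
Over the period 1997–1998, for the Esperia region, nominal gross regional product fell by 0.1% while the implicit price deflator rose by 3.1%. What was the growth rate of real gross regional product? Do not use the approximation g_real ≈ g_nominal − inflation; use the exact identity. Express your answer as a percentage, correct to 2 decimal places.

(1 + g_nom) = (1 + g_real)(1 + π), so g_real = 0.9990 / 1.0310 − 1 = -0.03104.

-3.10%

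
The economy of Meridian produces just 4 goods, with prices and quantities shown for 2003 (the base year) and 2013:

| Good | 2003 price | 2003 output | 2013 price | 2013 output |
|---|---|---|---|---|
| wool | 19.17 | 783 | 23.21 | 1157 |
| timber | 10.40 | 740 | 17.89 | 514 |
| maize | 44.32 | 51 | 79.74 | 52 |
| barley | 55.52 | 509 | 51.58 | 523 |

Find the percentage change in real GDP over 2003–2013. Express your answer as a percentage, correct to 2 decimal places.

10.60%

Real GDP 2003 = Nominal GDP 2003 = 19.17·783 + 10.40·740 + 44.32·51 + 55.52·509 = 53226.11.
Real GDP 2013 (at 2003 prices) = 19.17·1157 + 10.40·514 + 44.32·52 + 55.52·523 = 58866.89.
Real growth = 58866.89/53226.11 − 1 = 0.1060.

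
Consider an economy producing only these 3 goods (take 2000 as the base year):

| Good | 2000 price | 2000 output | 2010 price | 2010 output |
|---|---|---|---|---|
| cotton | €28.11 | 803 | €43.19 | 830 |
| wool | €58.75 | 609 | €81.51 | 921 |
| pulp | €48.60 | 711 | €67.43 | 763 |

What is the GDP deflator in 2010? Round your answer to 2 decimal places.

Nominal GDP 2010 = 43.19·830 + 81.51·921 + 67.43·763 = 162367.50.
Real GDP 2010 (at 2000 prices) = 28.11·830 + 58.75·921 + 48.60·763 = 114521.85.
Deflator = Nominal/Real × 100 = 162367.50/114521.85 × 100 = 141.779.

141.78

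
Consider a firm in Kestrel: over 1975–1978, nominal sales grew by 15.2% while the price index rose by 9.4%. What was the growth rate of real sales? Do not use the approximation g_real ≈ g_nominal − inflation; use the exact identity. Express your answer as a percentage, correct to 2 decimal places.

(1 + g_nom) = (1 + g_real)(1 + π), so g_real = 1.1520 / 1.0940 − 1 = 0.05302.

5.30%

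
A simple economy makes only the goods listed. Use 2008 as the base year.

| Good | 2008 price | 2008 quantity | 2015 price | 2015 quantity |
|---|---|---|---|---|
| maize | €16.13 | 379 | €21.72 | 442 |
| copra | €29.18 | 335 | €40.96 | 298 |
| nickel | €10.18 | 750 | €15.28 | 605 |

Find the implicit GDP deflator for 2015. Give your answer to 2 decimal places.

141.24

Nominal GDP 2015 = 21.72·442 + 40.96·298 + 15.28·605 = 31050.72.
Real GDP 2015 (at 2008 prices) = 16.13·442 + 29.18·298 + 10.18·605 = 21984.00.
Deflator = Nominal/Real × 100 = 31050.72/21984.00 × 100 = 141.242.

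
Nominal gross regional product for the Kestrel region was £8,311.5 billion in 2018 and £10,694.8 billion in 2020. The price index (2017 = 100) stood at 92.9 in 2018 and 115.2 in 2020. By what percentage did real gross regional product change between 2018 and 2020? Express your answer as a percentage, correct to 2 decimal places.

Deflate each year: 2018 → 8311.5/0.929 = 8946.72; 2020 → 10694.8/1.152 = 9283.68.
So real gross regional product changed by 9283.68/8946.72 − 1 = 0.0377, i.e. 3.77%.

3.77%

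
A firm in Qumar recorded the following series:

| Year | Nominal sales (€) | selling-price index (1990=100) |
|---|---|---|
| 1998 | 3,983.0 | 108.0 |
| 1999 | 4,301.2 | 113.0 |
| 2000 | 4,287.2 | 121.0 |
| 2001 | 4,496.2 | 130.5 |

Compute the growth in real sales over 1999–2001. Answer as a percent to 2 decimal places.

-9.48%

Real sales 1999 = 4301.2/1.130 = 3806.37.
Real sales 2001 = 4496.2/1.305 = 3445.36.
Change = 3445.36/3806.37 − 1 = -0.0948.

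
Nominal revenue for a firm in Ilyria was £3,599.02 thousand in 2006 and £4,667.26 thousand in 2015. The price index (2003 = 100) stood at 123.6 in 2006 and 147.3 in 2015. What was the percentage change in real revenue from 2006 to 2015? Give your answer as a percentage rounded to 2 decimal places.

Real revenue 2006 = 3599.02 / 1.236 = 2911.83.
Real revenue 2015 = 4667.26 / 1.473 = 3168.54.
Real growth = 3168.54 / 2911.83 − 1 = 0.0882.

8.82%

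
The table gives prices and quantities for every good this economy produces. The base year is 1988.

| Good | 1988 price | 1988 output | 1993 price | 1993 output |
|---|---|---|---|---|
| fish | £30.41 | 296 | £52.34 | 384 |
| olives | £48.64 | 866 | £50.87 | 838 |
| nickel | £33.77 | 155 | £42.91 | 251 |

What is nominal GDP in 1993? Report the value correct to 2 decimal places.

Nominal GDP 1993 = Σ (p_1993 × q_1993) = 52.34·384 + 50.87·838 + 42.91·251 = 73498.03.

£73498.03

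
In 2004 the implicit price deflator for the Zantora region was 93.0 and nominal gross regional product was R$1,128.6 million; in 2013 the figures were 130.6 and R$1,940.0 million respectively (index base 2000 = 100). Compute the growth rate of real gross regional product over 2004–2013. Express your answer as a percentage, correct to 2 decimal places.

Deflate each year: 2004 → 1128.6/0.930 = 1213.55; 2013 → 1940.0/1.306 = 1485.45.
So real gross regional product changed by 1485.45/1213.55 − 1 = 0.2241, i.e. 22.41%.

22.41%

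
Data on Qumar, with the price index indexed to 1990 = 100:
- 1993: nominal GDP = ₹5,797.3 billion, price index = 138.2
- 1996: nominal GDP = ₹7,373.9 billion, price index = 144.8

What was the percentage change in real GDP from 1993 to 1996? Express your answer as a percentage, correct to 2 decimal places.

Real GDP 1993 = 5797.3 / 1.382 = 4194.86.
Real GDP 1996 = 7373.9 / 1.448 = 5092.47.
Real growth = 5092.47 / 4194.86 − 1 = 0.2140.

21.40%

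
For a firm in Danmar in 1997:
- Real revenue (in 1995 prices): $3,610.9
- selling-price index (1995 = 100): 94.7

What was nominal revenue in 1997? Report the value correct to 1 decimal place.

Nominal revenue = Real × (selling-price index/100) = 3610.9 × 0.947 = 3419.52.

$3,419.5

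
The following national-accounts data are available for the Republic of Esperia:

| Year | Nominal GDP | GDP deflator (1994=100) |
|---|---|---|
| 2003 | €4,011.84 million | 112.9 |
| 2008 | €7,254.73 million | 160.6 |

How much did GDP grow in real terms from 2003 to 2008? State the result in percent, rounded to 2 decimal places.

27.12%

Real GDP 2003 = 4011.84 / 1.129 = 3553.45.
Real GDP 2008 = 7254.73 / 1.606 = 4517.27.
Real growth = 4517.27 / 3553.45 − 1 = 0.2712.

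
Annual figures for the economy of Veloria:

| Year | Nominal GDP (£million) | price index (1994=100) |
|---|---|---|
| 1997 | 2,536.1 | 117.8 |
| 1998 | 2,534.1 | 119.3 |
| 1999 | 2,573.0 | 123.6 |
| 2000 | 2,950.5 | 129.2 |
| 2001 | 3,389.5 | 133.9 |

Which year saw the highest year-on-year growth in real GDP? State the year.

2001

1998: real = 2534.1/1.193 = 2124.14; growth vs 1997 (2152.89) = -1.34%.
1999: real = 2573.0/1.236 = 2081.72; growth vs 1998 (2124.14) = -2.00%.
2000: real = 2950.5/1.292 = 2283.67; growth vs 1999 (2081.72) = 9.70%.
2001: real = 3389.5/1.339 = 2531.37; growth vs 2000 (2283.67) = 10.85%.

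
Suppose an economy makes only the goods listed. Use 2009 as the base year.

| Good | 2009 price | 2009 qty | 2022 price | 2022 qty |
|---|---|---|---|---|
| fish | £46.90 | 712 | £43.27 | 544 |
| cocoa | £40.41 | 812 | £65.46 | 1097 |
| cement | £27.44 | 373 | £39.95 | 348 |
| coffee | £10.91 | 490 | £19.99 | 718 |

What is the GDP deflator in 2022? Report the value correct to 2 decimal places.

Nominal GDP 2022 = 43.27·544 + 65.46·1097 + 39.95·348 + 19.99·718 = 123603.92.
Real GDP 2022 (at 2009 prices) = 46.90·544 + 40.41·1097 + 27.44·348 + 10.91·718 = 87225.87.
Deflator = Nominal/Real × 100 = 123603.92/87225.87 × 100 = 141.706.

141.71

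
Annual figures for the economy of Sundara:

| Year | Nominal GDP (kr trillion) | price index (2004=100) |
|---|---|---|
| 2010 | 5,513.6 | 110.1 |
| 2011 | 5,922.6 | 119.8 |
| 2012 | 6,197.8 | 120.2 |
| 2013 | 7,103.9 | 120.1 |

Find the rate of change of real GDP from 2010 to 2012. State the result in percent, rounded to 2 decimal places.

Real GDP 2010 = 5513.6/1.101 = 5007.81.
Real GDP 2012 = 6197.8/1.202 = 5156.24.
Change = 5156.24/5007.81 − 1 = 0.0296.

2.96%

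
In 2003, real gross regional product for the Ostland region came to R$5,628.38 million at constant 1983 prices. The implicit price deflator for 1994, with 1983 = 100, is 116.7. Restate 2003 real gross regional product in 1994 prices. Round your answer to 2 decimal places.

R$6,568.32 million

Real gross regional product in 1994 prices = Real gross regional product in 1983 prices × (P_1994/P_1983) = 5628.38 × 1.167 = 6568.32.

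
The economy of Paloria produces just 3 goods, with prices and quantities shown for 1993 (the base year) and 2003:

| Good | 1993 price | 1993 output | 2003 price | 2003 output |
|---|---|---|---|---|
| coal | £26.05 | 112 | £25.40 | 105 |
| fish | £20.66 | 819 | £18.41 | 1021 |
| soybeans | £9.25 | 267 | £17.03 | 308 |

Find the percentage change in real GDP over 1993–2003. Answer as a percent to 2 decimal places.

Real GDP 1993 = Nominal GDP 1993 = 26.05·112 + 20.66·819 + 9.25·267 = 22307.89.
Real GDP 2003 (at 1993 prices) = 26.05·105 + 20.66·1021 + 9.25·308 = 26678.11.
Real growth = 26678.11/22307.89 − 1 = 0.1959.

19.59%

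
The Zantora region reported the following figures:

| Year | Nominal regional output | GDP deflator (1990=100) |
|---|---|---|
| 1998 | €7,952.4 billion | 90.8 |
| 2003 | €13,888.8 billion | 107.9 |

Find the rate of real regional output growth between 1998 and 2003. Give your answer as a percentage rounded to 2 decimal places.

46.97%

Deflate each year: 1998 → 7952.4/0.908 = 8758.15; 2003 → 13888.8/1.079 = 12871.92.
So real regional output changed by 12871.92/8758.15 − 1 = 0.4697, i.e. 46.97%.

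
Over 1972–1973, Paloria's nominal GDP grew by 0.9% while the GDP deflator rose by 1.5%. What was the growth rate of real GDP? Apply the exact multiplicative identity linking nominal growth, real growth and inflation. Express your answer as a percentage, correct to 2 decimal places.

(1 + g_nom) = (1 + g_real)(1 + π), so g_real = 1.0090 / 1.0150 − 1 = -0.00591.

-0.59%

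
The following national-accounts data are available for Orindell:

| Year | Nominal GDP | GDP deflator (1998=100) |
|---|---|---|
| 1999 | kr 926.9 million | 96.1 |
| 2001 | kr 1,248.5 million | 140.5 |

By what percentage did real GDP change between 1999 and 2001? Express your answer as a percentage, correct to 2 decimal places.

Real GDP 1999 = 926.9 / 0.961 = 964.52.
Real GDP 2001 = 1248.5 / 1.405 = 888.61.
Real growth = 888.61 / 964.52 − 1 = -0.0787.

-7.87%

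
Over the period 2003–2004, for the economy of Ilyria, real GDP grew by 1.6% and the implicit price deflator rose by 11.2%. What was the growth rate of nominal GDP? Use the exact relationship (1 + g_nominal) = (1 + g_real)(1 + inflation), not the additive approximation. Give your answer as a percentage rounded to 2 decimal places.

12.98%

(1 + g_nom) = (1 + g_real)(1 + π) = 1.0160 × 1.1120 = 1.12979.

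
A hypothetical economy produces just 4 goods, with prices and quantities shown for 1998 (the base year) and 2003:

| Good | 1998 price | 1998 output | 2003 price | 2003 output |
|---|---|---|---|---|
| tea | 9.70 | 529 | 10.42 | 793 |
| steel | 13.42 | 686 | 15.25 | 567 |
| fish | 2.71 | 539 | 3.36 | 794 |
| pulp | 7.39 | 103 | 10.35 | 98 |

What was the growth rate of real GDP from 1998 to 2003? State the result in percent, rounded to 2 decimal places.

9.77%

Real GDP 1998 = Nominal GDP 1998 = 9.70·529 + 13.42·686 + 2.71·539 + 7.39·103 = 16559.28.
Real GDP 2003 (at 1998 prices) = 9.70·793 + 13.42·567 + 2.71·794 + 7.39·98 = 18177.20.
Real growth = 18177.20/16559.28 − 1 = 0.0977.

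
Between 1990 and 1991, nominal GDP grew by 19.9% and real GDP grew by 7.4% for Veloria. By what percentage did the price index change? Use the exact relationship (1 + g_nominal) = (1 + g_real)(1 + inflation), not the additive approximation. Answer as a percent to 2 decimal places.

11.64%

(1 + g_nom) = (1 + g_real)(1 + π), so π = 1.1990 / 1.0740 − 1 = 0.11639.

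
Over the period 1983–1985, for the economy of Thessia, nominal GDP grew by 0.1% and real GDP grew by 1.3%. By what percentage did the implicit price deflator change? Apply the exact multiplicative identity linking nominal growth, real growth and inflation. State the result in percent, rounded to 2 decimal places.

(1 + g_nom) = (1 + g_real)(1 + π), so π = 1.0010 / 1.0130 − 1 = -0.01185.

-1.18%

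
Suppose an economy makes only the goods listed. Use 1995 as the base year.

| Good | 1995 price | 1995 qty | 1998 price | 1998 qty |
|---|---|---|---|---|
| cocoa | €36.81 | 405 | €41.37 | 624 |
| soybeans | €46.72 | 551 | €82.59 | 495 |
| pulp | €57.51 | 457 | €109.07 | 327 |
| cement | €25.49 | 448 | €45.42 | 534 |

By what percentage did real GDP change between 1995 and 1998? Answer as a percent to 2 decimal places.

Real GDP 1995 = Nominal GDP 1995 = 36.81·405 + 46.72·551 + 57.51·457 + 25.49·448 = 78352.36.
Real GDP 1998 (at 1995 prices) = 36.81·624 + 46.72·495 + 57.51·327 + 25.49·534 = 78513.27.
Real growth = 78513.27/78352.36 − 1 = 0.0021.

0.21%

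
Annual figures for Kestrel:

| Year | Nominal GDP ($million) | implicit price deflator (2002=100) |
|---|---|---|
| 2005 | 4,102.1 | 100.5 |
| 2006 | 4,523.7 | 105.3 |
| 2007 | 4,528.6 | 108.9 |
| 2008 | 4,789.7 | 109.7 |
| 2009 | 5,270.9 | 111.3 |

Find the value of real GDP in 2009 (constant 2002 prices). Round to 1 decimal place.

Real GDP 2009 = 5270.9 / 1.113 = 4735.76.

$4,735.8 million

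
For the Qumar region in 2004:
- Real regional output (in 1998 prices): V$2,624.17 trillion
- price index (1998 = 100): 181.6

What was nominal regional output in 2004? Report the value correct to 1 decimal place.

V$4,765.5 trillion

Nominal regional output = Real × (price index/100) = 2624.17 × 1.816 = 4765.49.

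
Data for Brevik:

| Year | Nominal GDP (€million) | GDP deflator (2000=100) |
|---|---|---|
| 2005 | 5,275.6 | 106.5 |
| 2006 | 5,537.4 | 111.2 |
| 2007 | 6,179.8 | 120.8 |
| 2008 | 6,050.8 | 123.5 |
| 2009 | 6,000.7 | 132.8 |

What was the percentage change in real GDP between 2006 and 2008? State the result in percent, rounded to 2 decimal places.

Real GDP 2006 = 5537.4/1.112 = 4979.68.
Real GDP 2008 = 6050.8/1.235 = 4899.43.
Change = 4899.43/4979.68 − 1 = -0.0161.

-1.61%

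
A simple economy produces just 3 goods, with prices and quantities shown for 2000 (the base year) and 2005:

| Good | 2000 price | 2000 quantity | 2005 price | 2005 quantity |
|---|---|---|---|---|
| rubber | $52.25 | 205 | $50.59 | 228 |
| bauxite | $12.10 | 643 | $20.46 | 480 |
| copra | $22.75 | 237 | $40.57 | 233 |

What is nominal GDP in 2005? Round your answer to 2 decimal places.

$30808.13

Nominal GDP 2005 = Σ (p_2005 × q_2005) = 50.59·228 + 20.46·480 + 40.57·233 = 30808.13.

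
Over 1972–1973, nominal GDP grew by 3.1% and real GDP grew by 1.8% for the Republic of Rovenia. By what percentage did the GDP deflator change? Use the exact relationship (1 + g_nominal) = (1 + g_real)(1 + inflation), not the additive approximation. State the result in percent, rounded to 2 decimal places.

1.28%

(1 + g_nom) = (1 + g_real)(1 + π), so π = 1.0310 / 1.0180 − 1 = 0.01277.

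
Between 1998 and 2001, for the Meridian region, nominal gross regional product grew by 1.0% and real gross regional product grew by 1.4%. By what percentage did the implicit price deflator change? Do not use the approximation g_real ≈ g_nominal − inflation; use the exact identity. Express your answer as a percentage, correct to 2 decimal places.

-0.39%

(1 + g_nom) = (1 + g_real)(1 + π), so π = 1.0100 / 1.0140 − 1 = -0.00394.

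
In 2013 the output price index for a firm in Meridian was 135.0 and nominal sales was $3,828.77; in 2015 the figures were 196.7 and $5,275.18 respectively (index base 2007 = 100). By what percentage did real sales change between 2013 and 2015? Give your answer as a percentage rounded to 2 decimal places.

-5.44%

Deflate each year: 2013 → 3828.77/1.350 = 2836.13; 2015 → 5275.18/1.967 = 2681.84.
So real sales changed by 2681.84/2836.13 − 1 = -0.0544, i.e. -5.44%.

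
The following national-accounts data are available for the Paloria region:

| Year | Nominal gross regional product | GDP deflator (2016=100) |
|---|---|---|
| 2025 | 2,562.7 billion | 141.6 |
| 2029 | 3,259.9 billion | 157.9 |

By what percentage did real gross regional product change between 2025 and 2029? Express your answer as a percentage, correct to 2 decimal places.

Real gross regional product 2025 = 2562.7 / 1.416 = 1809.82.
Real gross regional product 2029 = 3259.9 / 1.579 = 2064.53.
Real growth = 2064.53 / 1809.82 − 1 = 0.1407.

14.07%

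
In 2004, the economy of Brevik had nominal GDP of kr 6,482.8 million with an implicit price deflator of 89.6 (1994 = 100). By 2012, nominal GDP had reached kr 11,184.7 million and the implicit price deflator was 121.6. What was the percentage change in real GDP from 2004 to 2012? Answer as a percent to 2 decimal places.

27.13%

Real GDP 2004 = 6482.8 / 0.896 = 7235.27.
Real GDP 2012 = 11184.7 / 1.216 = 9197.94.
Real growth = 9197.94 / 7235.27 − 1 = 0.2713.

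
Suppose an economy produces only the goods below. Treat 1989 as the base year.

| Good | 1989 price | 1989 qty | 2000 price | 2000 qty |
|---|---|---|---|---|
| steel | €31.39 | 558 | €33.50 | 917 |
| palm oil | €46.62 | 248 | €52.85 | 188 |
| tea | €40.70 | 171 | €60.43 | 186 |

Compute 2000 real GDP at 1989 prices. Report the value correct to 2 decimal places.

€45119.39

Real GDP 2000 = Σ (p_1989 × q_2000) = 31.39·917 + 46.62·188 + 40.70·186 = 45119.39.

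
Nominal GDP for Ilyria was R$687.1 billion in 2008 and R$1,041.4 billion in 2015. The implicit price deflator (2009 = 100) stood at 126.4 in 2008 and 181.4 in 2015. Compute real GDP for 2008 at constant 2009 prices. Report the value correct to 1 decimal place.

R$543.6 billion

Real GDP = Nominal / (implicit price deflator/100) = 687.1 / 1.264 = 543.59.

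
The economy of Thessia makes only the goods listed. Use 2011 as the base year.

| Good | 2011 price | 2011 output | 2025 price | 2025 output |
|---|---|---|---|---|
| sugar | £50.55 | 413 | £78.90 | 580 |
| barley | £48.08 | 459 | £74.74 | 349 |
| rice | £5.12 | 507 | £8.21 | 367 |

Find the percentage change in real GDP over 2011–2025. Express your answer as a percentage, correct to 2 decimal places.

5.35%

Real GDP 2011 = Nominal GDP 2011 = 50.55·413 + 48.08·459 + 5.12·507 = 45541.71.
Real GDP 2025 (at 2011 prices) = 50.55·580 + 48.08·349 + 5.12·367 = 47977.96.
Real growth = 47977.96/45541.71 − 1 = 0.0535.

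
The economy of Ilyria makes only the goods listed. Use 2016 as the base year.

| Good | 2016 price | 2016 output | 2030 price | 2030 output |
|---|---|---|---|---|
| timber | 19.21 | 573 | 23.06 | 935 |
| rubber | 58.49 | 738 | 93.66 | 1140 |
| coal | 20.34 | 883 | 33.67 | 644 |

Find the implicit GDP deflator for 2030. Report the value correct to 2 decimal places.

153.49

Nominal GDP 2030 = 23.06·935 + 93.66·1140 + 33.67·644 = 150016.98.
Real GDP 2030 (at 2016 prices) = 19.21·935 + 58.49·1140 + 20.34·644 = 97738.91.
Deflator = Nominal/Real × 100 = 150016.98/97738.91 × 100 = 153.487.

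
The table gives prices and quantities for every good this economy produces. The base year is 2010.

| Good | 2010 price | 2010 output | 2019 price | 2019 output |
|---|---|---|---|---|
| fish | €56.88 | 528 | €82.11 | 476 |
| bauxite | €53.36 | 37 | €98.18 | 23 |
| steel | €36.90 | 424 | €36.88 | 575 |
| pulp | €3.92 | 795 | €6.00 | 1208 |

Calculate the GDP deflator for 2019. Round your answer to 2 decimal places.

Nominal GDP 2019 = 82.11·476 + 98.18·23 + 36.88·575 + 6.00·1208 = 69796.50.
Real GDP 2019 (at 2010 prices) = 56.88·476 + 53.36·23 + 36.90·575 + 3.92·1208 = 54255.02.
Deflator = Nominal/Real × 100 = 69796.50/54255.02 × 100 = 128.645.

128.65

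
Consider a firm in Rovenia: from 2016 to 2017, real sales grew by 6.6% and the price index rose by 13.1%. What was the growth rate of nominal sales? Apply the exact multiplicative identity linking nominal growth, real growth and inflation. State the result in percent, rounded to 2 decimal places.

20.56%

(1 + g_nom) = (1 + g_real)(1 + π) = 1.0660 × 1.1310 = 1.20565.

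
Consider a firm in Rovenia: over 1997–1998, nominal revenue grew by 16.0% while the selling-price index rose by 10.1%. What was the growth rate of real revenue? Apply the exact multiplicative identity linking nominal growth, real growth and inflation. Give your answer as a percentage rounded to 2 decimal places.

(1 + g_nom) = (1 + g_real)(1 + π), so g_real = 1.1600 / 1.1010 − 1 = 0.05359.

5.36%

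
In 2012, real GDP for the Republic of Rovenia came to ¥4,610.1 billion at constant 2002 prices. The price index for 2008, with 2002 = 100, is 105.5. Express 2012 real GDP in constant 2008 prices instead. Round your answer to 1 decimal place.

¥4,863.7 billion

Real GDP in 2008 prices = Real GDP in 2002 prices × (P_2008/P_2002) = 4610.1 × 1.055 = 4863.66.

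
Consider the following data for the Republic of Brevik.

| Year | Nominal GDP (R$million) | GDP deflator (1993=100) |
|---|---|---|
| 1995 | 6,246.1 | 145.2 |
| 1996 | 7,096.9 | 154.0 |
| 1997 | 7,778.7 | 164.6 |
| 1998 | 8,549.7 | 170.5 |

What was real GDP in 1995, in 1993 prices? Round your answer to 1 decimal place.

R$4,301.7 million

Real GDP 1995 = 6246.1 / 1.452 = 4301.72.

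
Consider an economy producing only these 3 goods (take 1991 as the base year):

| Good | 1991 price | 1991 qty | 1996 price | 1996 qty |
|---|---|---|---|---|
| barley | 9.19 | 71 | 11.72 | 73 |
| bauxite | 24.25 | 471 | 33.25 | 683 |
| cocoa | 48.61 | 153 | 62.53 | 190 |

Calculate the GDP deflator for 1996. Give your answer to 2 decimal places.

Nominal GDP 1996 = 11.72·73 + 33.25·683 + 62.53·190 = 35446.01.
Real GDP 1996 (at 1991 prices) = 9.19·73 + 24.25·683 + 48.61·190 = 26469.52.
Deflator = Nominal/Real × 100 = 35446.01/26469.52 × 100 = 133.913.

133.91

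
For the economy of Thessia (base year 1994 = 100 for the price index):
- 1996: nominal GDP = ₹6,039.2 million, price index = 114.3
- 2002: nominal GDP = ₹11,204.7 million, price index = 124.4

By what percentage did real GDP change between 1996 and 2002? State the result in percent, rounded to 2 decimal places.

Deflate each year: 1996 → 6039.2/1.143 = 5283.64; 2002 → 11204.7/1.244 = 9006.99.
So real GDP changed by 9006.99/5283.64 − 1 = 0.7047, i.e. 70.47%.

70.47%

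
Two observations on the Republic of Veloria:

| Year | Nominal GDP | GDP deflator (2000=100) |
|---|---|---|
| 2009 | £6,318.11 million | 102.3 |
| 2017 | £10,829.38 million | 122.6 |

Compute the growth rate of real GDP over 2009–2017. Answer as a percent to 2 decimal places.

43.02%

Deflate each year: 2009 → 6318.11/1.023 = 6176.06; 2017 → 10829.38/1.226 = 8833.10.
So real GDP changed by 8833.10/6176.06 − 1 = 0.4302, i.e. 43.02%.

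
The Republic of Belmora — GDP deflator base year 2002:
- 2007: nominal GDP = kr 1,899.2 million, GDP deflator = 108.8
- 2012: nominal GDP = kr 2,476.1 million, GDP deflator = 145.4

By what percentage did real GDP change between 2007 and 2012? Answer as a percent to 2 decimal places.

Deflate each year: 2007 → 1899.2/1.088 = 1745.59; 2012 → 2476.1/1.454 = 1702.96.
So real GDP changed by 1702.96/1745.59 − 1 = -0.0244, i.e. -2.44%.

-2.44%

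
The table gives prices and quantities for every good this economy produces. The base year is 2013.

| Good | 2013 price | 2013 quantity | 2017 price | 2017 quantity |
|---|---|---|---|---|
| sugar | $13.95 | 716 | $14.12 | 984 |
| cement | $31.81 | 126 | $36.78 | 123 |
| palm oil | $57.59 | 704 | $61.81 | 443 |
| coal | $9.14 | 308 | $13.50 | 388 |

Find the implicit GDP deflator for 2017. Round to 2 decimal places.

109.29

Nominal GDP 2017 = 14.12·984 + 36.78·123 + 61.81·443 + 13.50·388 = 51037.85.
Real GDP 2017 (at 2013 prices) = 13.95·984 + 31.81·123 + 57.59·443 + 9.14·388 = 46698.12.
Deflator = Nominal/Real × 100 = 51037.85/46698.12 × 100 = 109.293.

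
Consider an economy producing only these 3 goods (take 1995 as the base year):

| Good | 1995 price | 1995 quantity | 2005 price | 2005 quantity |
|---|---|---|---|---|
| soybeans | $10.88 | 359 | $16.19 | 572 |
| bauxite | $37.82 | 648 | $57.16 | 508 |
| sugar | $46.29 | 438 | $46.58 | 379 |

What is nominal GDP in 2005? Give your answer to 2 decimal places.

Nominal GDP 2005 = Σ (p_2005 × q_2005) = 16.19·572 + 57.16·508 + 46.58·379 = 55951.78.

$55951.78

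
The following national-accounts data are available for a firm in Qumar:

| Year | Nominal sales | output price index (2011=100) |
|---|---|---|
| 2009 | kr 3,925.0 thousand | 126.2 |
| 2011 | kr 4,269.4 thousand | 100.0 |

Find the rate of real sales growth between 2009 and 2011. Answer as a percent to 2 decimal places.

Deflate each year: 2009 → 3925.0/1.262 = 3110.14; 2011 → 4269.4/1.000 = 4269.40.
So real sales changed by 4269.40/3110.14 − 1 = 0.3727, i.e. 37.27%.

37.27%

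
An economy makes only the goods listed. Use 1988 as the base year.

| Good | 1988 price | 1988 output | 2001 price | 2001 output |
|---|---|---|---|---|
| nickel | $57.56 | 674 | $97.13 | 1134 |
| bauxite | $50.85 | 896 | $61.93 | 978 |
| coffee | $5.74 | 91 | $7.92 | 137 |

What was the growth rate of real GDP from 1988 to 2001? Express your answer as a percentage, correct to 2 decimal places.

36.42%

Real GDP 1988 = Nominal GDP 1988 = 57.56·674 + 50.85·896 + 5.74·91 = 84879.38.
Real GDP 2001 (at 1988 prices) = 57.56·1134 + 50.85·978 + 5.74·137 = 115790.72.
Real growth = 115790.72/84879.38 − 1 = 0.3642.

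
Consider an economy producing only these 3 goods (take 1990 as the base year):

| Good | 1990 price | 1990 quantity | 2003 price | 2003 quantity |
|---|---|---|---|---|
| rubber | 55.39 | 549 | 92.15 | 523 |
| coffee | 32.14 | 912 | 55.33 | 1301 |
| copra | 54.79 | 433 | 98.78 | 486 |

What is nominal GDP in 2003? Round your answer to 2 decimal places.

168185.86

Nominal GDP 2003 = Σ (p_2003 × q_2003) = 92.15·523 + 55.33·1301 + 98.78·486 = 168185.86.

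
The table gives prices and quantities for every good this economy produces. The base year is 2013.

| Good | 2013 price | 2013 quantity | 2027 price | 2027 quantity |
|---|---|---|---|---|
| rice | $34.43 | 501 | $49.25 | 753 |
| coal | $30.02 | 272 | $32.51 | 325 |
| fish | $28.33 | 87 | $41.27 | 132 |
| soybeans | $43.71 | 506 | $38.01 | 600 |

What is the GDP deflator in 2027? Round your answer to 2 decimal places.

115.62

Nominal GDP 2027 = 49.25·753 + 32.51·325 + 41.27·132 + 38.01·600 = 75904.64.
Real GDP 2027 (at 2013 prices) = 34.43·753 + 30.02·325 + 28.33·132 + 43.71·600 = 65647.85.
Deflator = Nominal/Real × 100 = 75904.64/65647.85 × 100 = 115.624.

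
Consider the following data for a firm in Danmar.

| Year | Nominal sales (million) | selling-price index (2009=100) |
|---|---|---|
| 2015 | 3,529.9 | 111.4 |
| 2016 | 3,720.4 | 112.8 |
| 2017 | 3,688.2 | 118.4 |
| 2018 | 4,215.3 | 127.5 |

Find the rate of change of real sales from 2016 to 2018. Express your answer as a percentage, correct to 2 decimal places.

Real sales 2016 = 3720.4/1.128 = 3298.23.
Real sales 2018 = 4215.3/1.275 = 3306.12.
Change = 3306.12/3298.23 − 1 = 0.0024.

0.24%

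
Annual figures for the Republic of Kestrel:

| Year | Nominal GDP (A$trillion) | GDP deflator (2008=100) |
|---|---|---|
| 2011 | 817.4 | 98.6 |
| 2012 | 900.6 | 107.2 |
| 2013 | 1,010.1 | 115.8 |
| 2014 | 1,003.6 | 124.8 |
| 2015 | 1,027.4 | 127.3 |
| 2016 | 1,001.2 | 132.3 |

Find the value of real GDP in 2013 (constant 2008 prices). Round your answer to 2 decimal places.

Real GDP 2013 = 1010.1 / 1.158 = 872.28.

A$872.28 trillion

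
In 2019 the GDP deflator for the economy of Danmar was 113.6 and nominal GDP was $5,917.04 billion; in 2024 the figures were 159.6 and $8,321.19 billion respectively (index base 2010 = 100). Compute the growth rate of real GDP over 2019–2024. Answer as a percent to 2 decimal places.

Deflate each year: 2019 → 5917.04/1.136 = 5208.66; 2024 → 8321.19/1.596 = 5213.78.
So real GDP changed by 5213.78/5208.66 − 1 = 0.0010, i.e. 0.10%.

0.10%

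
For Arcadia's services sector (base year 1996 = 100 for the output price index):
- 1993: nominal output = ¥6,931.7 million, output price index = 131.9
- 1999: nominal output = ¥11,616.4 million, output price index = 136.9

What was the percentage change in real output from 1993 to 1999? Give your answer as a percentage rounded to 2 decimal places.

61.46%

Real output 1993 = 6931.7 / 1.319 = 5255.27.
Real output 1999 = 11616.4 / 1.369 = 8485.32.
Real growth = 8485.32 / 5255.27 − 1 = 0.6146.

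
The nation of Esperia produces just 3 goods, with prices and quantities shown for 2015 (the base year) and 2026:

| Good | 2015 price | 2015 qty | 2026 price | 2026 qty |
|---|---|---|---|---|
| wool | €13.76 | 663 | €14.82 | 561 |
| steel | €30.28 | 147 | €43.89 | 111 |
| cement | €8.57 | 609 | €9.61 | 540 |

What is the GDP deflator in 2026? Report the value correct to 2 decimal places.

116.98

Nominal GDP 2026 = 14.82·561 + 43.89·111 + 9.61·540 = 18375.21.
Real GDP 2026 (at 2015 prices) = 13.76·561 + 30.28·111 + 8.57·540 = 15708.24.
Deflator = Nominal/Real × 100 = 18375.21/15708.24 × 100 = 116.978.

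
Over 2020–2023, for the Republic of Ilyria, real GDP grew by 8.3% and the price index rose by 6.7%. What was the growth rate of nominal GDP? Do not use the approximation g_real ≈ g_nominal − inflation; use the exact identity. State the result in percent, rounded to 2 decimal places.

15.56%

(1 + g_nom) = (1 + g_real)(1 + π) = 1.0830 × 1.0670 = 1.15556.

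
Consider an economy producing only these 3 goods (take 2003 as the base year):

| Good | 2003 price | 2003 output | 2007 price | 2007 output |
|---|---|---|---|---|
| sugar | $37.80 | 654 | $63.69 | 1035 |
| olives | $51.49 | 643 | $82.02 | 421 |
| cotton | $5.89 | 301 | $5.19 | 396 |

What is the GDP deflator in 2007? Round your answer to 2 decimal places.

162.36

Nominal GDP 2007 = 63.69·1035 + 82.02·421 + 5.19·396 = 102504.81.
Real GDP 2007 (at 2003 prices) = 37.80·1035 + 51.49·421 + 5.89·396 = 63132.73.
Deflator = Nominal/Real × 100 = 102504.81/63132.73 × 100 = 162.364.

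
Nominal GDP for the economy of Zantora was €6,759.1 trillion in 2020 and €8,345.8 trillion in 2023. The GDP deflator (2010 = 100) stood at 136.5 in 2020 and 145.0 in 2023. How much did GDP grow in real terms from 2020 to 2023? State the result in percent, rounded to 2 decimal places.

16.24%

Deflate each year: 2020 → 6759.1/1.365 = 4951.72; 2023 → 8345.8/1.450 = 5755.72.
So real GDP changed by 5755.72/4951.72 − 1 = 0.1624, i.e. 16.24%.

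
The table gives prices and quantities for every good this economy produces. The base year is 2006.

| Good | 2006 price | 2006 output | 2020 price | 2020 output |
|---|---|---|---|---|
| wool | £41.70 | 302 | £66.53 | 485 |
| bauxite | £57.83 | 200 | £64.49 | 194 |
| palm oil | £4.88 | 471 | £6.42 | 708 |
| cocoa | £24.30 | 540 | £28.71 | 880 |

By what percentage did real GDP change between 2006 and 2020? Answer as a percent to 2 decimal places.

42.20%

Real GDP 2006 = Nominal GDP 2006 = 41.70·302 + 57.83·200 + 4.88·471 + 24.30·540 = 39579.88.
Real GDP 2020 (at 2006 prices) = 41.70·485 + 57.83·194 + 4.88·708 + 24.30·880 = 56282.56.
Real growth = 56282.56/39579.88 − 1 = 0.4220.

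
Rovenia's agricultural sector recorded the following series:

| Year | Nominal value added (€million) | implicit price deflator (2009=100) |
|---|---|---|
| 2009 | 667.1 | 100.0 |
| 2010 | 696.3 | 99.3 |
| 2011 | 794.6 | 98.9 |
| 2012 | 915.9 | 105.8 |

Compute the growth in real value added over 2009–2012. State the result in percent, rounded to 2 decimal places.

29.77%

Real value added 2009 = 667.1/1.000 = 667.10.
Real value added 2012 = 915.9/1.058 = 865.69.
Change = 865.69/667.10 − 1 = 0.2977.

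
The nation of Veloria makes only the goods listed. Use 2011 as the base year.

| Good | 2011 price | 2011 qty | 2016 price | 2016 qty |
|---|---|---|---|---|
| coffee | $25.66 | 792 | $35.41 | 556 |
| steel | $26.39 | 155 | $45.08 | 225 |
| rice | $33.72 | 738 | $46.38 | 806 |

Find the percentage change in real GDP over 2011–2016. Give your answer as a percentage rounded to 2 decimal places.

Real GDP 2011 = Nominal GDP 2011 = 25.66·792 + 26.39·155 + 33.72·738 = 49298.53.
Real GDP 2016 (at 2011 prices) = 25.66·556 + 26.39·225 + 33.72·806 = 47383.03.
Real growth = 47383.03/49298.53 − 1 = -0.0389.

-3.89%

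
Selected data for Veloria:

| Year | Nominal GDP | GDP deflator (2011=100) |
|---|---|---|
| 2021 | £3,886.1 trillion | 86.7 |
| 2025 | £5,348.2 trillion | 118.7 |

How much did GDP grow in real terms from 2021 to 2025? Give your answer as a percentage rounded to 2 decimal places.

0.52%

Real GDP 2021 = 3886.1 / 0.867 = 4482.24.
Real GDP 2025 = 5348.2 / 1.187 = 4505.64.
Real growth = 4505.64 / 4482.24 − 1 = 0.0052.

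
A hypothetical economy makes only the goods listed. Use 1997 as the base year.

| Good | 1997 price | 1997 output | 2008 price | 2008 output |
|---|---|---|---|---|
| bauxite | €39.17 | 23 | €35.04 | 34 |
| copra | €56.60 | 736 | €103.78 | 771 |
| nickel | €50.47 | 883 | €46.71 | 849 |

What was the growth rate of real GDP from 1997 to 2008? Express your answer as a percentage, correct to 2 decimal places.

0.80%

Real GDP 1997 = Nominal GDP 1997 = 39.17·23 + 56.60·736 + 50.47·883 = 87123.52.
Real GDP 2008 (at 1997 prices) = 39.17·34 + 56.60·771 + 50.47·849 = 87819.41.
Real growth = 87819.41/87123.52 − 1 = 0.0080.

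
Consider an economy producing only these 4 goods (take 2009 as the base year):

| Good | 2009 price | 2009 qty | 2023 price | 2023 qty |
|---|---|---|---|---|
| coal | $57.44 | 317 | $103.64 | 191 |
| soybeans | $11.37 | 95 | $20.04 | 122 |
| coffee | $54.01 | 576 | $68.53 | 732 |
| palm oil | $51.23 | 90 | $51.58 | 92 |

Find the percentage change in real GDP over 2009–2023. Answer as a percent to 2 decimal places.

Real GDP 2009 = Nominal GDP 2009 = 57.44·317 + 11.37·95 + 54.01·576 + 51.23·90 = 55009.09.
Real GDP 2023 (at 2009 prices) = 57.44·191 + 11.37·122 + 54.01·732 + 51.23·92 = 56606.66.
Real growth = 56606.66/55009.09 − 1 = 0.0290.

2.90%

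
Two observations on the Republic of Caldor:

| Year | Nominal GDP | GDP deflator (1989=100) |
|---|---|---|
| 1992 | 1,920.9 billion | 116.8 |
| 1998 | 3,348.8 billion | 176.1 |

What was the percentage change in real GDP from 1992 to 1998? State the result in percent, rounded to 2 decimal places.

15.63%

Deflate each year: 1992 → 1920.9/1.168 = 1644.61; 1998 → 3348.8/1.761 = 1901.65.
So real GDP changed by 1901.65/1644.61 − 1 = 0.1563, i.e. 15.63%.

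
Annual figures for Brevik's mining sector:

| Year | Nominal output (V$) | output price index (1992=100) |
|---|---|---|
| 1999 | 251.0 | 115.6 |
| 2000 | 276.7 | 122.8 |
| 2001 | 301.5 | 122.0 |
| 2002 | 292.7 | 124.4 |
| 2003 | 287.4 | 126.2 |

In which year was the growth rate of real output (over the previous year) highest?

2001

2000: real = 276.7/1.228 = 225.33; growth vs 1999 (217.13) = 3.78%.
2001: real = 301.5/1.220 = 247.13; growth vs 2000 (225.33) = 9.67%.
2002: real = 292.7/1.244 = 235.29; growth vs 2001 (247.13) = -4.79%.
2003: real = 287.4/1.262 = 227.73; growth vs 2002 (235.29) = -3.21%.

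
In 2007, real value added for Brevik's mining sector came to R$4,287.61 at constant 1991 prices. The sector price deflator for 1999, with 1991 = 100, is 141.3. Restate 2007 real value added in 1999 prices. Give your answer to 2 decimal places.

R$6,058.39

Real value added in 1999 prices = Real value added in 1991 prices × (P_1999/P_1991) = 4287.61 × 1.413 = 6058.39.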